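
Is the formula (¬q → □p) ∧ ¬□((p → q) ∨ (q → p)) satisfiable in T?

1. (¬q → □p) ∧ ¬□((p → q) ∨ (q → p)), w0
2. ¬q → □p, w0
3. ¬□((p → q) ∨ (q → p)), w0
4. □p, w0
5. p, w0
6. ¬((p → q) ∨ (q → p)), w1
7. ¬(p → q), w1
8. ¬(q → p), w1
9. p, w1
10. ¬q, w1
11. q, w1
12. ¬p, w1
Accessibility: w0Rw0, w0Rw1, w1Rw1
Branch closes: q and ¬q both at w1.
(One branch shown.) All branches close.

Unsatisfiable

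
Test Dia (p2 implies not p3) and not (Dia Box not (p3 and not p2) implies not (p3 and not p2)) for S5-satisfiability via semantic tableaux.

No, unsatisfiable

1. Dia (p2 implies not p3) and not (Dia Box not (p3 and not p2) implies not (p3 and not p2)), w0
2. Dia (p2 implies not p3), w0
3. not (Dia Box not (p3 and not p2) implies not (p3 and not p2)), w0
4. Dia Box not (p3 and not p2), w0
5. p3 and not p2, w0
6. p3, w0
7. not p2, w0
8. p2 implies not p3, w1
9. not p3, w1
10. Box not (p3 and not p2), w2
11. not (p3 and not p2), w0
12. not (p3 and not p2), w1
13. not (p3 and not p2), w2
14. p2, w0
Accessibility: w0Rw0, w0Rw1, w0Rw2, w1Rw0, w1Rw1, w1Rw2, w2Rw0, w2Rw1, w2Rw2
Branch closes: p2 and not p2 both at w0.
Every branch closes; the branch above is one of them.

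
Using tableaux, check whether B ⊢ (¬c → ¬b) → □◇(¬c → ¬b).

Tableau for the negation ¬((¬c → ¬b) → □◇(¬c → ¬b)):
1. ¬((¬c → ¬b) → □◇(¬c → ¬b)), u
2. ¬c → ¬b, u   [¬→-rule on 1]
3. ¬□◇(¬c → ¬b), u   [¬→-rule on 1]
4. ¬b, u   [→-rule on 2 (branches; this branch)]
5. ¬◇(¬c → ¬b), v   [¬□-rule on 3: fresh world v, uRv]
6. ¬(¬c → ¬b), u   [¬◇-rule on 5 via vRu]
7. ¬c, u   [¬→-rule on 6]
8. b, u   [¬→-rule on 6]
Accessibility: uRu, uRv, vRu, vRv
Branch closes: b and ¬b both at u.
All branches of the negation close; one closing branch shown above.

Yes, valid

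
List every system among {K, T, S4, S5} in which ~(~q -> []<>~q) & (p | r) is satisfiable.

S5-tableau for the formula:
1. ~(~q -> []<>~q) & (p | r), 0
2. ~(~q -> []<>~q), 0
3. p | r, 0
4. ~q, 0
5. ~[]<>~q, 0
6. r, 0
7. ~<>~q, 1
8. q, 0
Accessibility: 0R0, 0R1, 1R0, 1R1
Branch closes: q and ~q both at 0.
Every branch closes (one shown): unsatisfiable in S5.
S4-tableau for the formula:
1. ~(~q -> []<>~q) & (p | r), 0
2. ~(~q -> []<>~q), 0
3. p | r, 0
4. ~q, 0
5. ~[]<>~q, 0
6. r, 0
7. ~<>~q, 1
8. q, 1
Accessibility: 0R0, 0R1, 1R1
Complete open branch: satisfiable in S4, hence also in K, T (this S4-model is also a K-model and a T-model).

K, T, S4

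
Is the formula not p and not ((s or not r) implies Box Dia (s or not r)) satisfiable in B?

1. not p and not ((s or not r) implies Box Dia (s or not r)), 0
2. not p, 0
3. not ((s or not r) implies Box Dia (s or not r)), 0
4. s or not r, 0
5. not Box Dia (s or not r), 0
6. not r, 0
7. not Dia (s or not r), 1
8. not (s or not r), 0
9. not s, 0
10. r, 0
Accessibility: 0R0, 0R1, 1R0, 1R1
Branch closes: r and not r both at 0.
Every branch closes; the branch above is one of them.

Unsatisfiable (every branch closes)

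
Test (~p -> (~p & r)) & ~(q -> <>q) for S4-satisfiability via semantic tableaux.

Unsatisfiable

1. (~p -> (~p & r)) & ~(q -> <>q), w0
2. ~p -> (~p & r), w0
3. ~(q -> <>q), w0
4. q, w0
5. ~<>q, w0
6. ~q, w0
Accessibility: w0Rw0
Branch closes: q and ~q both at w0.
Every branch closes; the branch above is one of them.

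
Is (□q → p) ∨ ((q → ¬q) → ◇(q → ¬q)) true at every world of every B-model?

Tableau for the negation ¬((□q → p) ∨ ((q → ¬q) → ◇(q → ¬q))):
1. ¬((□q → p) ∨ ((q → ¬q) → ◇(q → ¬q))), w0
2. ¬(□q → p), w0
3. ¬((q → ¬q) → ◇(q → ¬q)), w0
4. □q, w0
5. ¬p, w0
6. q → ¬q, w0
7. ¬◇(q → ¬q), w0
8. q, w0
9. ¬(q → ¬q), w0
10. ¬q, w0
Accessibility: w0Rw0
Branch closes: q and ¬q both at w0.
Every branch of the negation's tableau closes; the branch above is one of them.

Valid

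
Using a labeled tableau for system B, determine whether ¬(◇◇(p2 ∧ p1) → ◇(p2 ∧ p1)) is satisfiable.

Yes, satisfiable

1. ¬(◇◇(p2 ∧ p1) → ◇(p2 ∧ p1)), w0
2. ◇◇(p2 ∧ p1), w0   [¬→-rule on 1]
3. ¬◇(p2 ∧ p1), w0   [¬→-rule on 1]
4. ¬(p2 ∧ p1), w0   [¬◇-rule on 3 via w0Rw0]
5. ¬p1, w0   [¬∧-rule on 4 (branches; this branch)]
6. ◇(p2 ∧ p1), w1   [◇-rule on 2: fresh world w1, w0Rw1]
7. ¬(p2 ∧ p1), w1   [¬◇-rule on 3 via w0Rw1]
8. ¬p1, w1   [¬∧-rule on 7 (branches; this branch)]
9. p2 ∧ p1, w2   [◇-rule on 6: fresh world w2, w1Rw2]
10. p2, w2   [∧-rule on 9]
11. p1, w2   [∧-rule on 9]
Accessibility: w0Rw0, w0Rw1, w1Rw0, w1Rw1, w1Rw2, w2Rw1, w2Rw2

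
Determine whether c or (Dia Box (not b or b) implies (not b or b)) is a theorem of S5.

Valid

Tableau for the negation not (c or (Dia Box (not b or b) implies (not b or b))):
1. not (c or (Dia Box (not b or b) implies (not b or b))), w0
2. not c, w0   [neg-or-rule on 1]
3. not (Dia Box (not b or b) implies (not b or b)), w0   [neg-or-rule on 1]
4. Dia Box (not b or b), w0   [neg-implies-rule on 3]
5. not (not b or b), w0   [neg-implies-rule on 3]
6. b, w0   [neg-or-rule on 5]
7. not b, w0   [neg-or-rule on 5]
Accessibility: w0Rw0
Branch closes: b and not b both at w0.
All branches of the negation close; one closing branch shown above.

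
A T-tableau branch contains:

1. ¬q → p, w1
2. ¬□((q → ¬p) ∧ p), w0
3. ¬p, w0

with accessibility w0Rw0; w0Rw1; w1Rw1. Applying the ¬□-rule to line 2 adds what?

a fresh world w2 with w0Rw2, and ¬((q → ¬p) ∧ p) at w2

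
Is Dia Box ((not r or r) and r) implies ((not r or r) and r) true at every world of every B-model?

Tableau for the negation not (Dia Box ((not r or r) and r) implies ((not r or r) and r)):
1. not (Dia Box ((not r or r) and r) implies ((not r or r) and r)), 0
2. Dia Box ((not r or r) and r), 0   [neg-implies-rule on 1]
3. not ((not r or r) and r), 0   [neg-implies-rule on 1]
4. not r, 0   [neg-and-rule on 3 (branches; this branch)]
5. Box ((not r or r) and r), 1   [Dia-rule on 2: fresh world 1, 0R1]
6. (not r or r) and r, 0   [Box-rule on 5 via 1R0]
7. not r or r, 0   [and-rule on 6]
8. r, 0   [and-rule on 6]
Accessibility: 0R0, 0R1, 1R0, 1R1
Branch closes: r and not r both at 0.
All branches of the negation close; one closing branch shown above.

Valid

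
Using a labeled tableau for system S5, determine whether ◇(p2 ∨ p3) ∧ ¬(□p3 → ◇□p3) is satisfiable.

No, unsatisfiable

1. ◇(p2 ∨ p3) ∧ ¬(□p3 → ◇□p3), u
2. ◇(p2 ∨ p3), u
3. ¬(□p3 → ◇□p3), u
4. □p3, u
5. ¬◇□p3, u
6. p3, u
7. ¬□p3, u
8. p2 ∨ p3, v
9. p3, v
10. ¬□p3, v
11. ¬p3, w
12. p3, w
Accessibility: uRu, uRv, uRw, vRu, vRv, vRw, wRu, wRv, wRw
Branch closes: p3 and ¬p3 both at w.
All branches of the tableau close; one closing branch shown above.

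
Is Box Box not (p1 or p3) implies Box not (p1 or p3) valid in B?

Tableau for the negation not (Box Box not (p1 or p3) implies Box not (p1 or p3)):
1. not (Box Box not (p1 or p3) implies Box not (p1 or p3)), u
2. Box Box not (p1 or p3), u   [neg-implies-rule on 1]
3. not Box not (p1 or p3), u   [neg-implies-rule on 1]
4. Box not (p1 or p3), u   [Box-rule on 2 via uRu]
5. not (p1 or p3), u   [Box-rule on 4 via uRu]
6. not p1, u   [neg-or-rule on 5]
7. not p3, u   [neg-or-rule on 5]
8. p1 or p3, v   [neg-Box-rule on 3: fresh world v, uRv]
9. Box not (p1 or p3), v   [Box-rule on 2 via uRv]
10. not (p1 or p3), v   [Box-rule on 4 via uRv]
11. not p1, v   [neg-or-rule on 10]
12. not p3, v   [neg-or-rule on 10]
13. p3, v   [or-rule on 8 (branches; this branch)]
Accessibility: uRu, uRv, vRu, vRv
Branch closes: p3 and not p3 both at v.
All branches of the negation close; one closing branch shown above.

Valid in B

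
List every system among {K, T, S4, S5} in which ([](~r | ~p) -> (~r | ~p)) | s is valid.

T-tableau for the negation ~(([](~r | ~p) -> (~r | ~p)) | s):
1. ~(([](~r | ~p) -> (~r | ~p)) | s), w0
2. ~([](~r | ~p) -> (~r | ~p)), w0   [~|-rule on 1]
3. ~s, w0   [~|-rule on 1]
4. [](~r | ~p), w0   [~->-rule on 2]
5. ~(~r | ~p), w0   [~->-rule on 2]
6. r, w0   [~|-rule on 5]
7. p, w0   [~|-rule on 5]
8. ~r | ~p, w0   [[]-rule on 4 via w0Rw0]
9. ~p, w0   [|-rule on 8 (branches; this branch)]
Accessibility: w0Rw0
Branch closes: p and ~p both at w0.
Every branch closes (one shown): valid in T, hence also in S4, S5 (every theorem of T is a theorem of S4 and S5).
K-tableau for the negation ~(([](~r | ~p) -> (~r | ~p)) | s):
1. ~(([](~r | ~p) -> (~r | ~p)) | s), w0
2. ~([](~r | ~p) -> (~r | ~p)), w0   [~|-rule on 1]
3. ~s, w0   [~|-rule on 1]
4. [](~r | ~p), w0   [~->-rule on 2]
5. ~(~r | ~p), w0   [~->-rule on 2]
6. r, w0   [~|-rule on 5]
7. p, w0   [~|-rule on 5]
Complete open branch: countermodel on a K-frame, so not valid in K.

T, S4, S5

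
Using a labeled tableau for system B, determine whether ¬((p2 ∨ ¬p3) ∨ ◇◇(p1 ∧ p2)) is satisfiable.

Satisfiable (open branch found)

1. ¬((p2 ∨ ¬p3) ∨ ◇◇(p1 ∧ p2)), w0
2. ¬(p2 ∨ ¬p3), w0
3. ¬◇◇(p1 ∧ p2), w0
4. ¬p2, w0
5. p3, w0
6. ¬◇(p1 ∧ p2), w0
7. ¬(p1 ∧ p2), w0
Accessibility: w0Rw0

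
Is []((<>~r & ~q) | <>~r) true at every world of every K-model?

Not valid

Tableau for the negation ~[]((<>~r & ~q) | <>~r):
1. ~[]((<>~r & ~q) | <>~r), 0
2. ~((<>~r & ~q) | <>~r), 1
3. ~(<>~r & ~q), 1
4. ~<>~r, 1
5. q, 1
Accessibility: 0R1
The negation has an open branch (countermodel exists).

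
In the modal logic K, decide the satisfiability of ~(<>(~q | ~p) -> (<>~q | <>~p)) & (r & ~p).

No, unsatisfiable

1. ~(<>(~q | ~p) -> (<>~q | <>~p)) & (r & ~p), 0
2. ~(<>(~q | ~p) -> (<>~q | <>~p)), 0
3. r & ~p, 0
4. <>(~q | ~p), 0
5. ~(<>~q | <>~p), 0
6. r, 0
7. ~p, 0
8. ~<>~q, 0
9. ~<>~p, 0
10. ~q | ~p, 1
11. q, 1
12. p, 1
13. ~p, 1
Accessibility: 0R1
Branch closes: p and ~p both at 1.
(One branch shown.) All branches close.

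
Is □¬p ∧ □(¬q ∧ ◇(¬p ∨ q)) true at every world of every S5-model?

Tableau for the negation ¬(□¬p ∧ □(¬q ∧ ◇(¬p ∨ q))):
1. ¬(□¬p ∧ □(¬q ∧ ◇(¬p ∨ q))), u
2. ¬□(¬q ∧ ◇(¬p ∨ q)), u
3. ¬(¬q ∧ ◇(¬p ∨ q)), v
4. ¬◇(¬p ∨ q), v
5. ¬(¬p ∨ q), u
6. p, u
7. ¬q, u
8. ¬(¬p ∨ q), v
9. p, v
10. ¬q, v
Accessibility: uRu, uRv, vRu, vRv
The negation has an open branch (countermodel exists).

Invalid (countermodel exists)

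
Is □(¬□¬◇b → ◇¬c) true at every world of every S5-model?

Tableau for the negation ¬□(¬□¬◇b → ◇¬c):
1. ¬□(¬□¬◇b → ◇¬c), u
2. ¬(¬□¬◇b → ◇¬c), v
3. ¬□¬◇b, v
4. ¬◇¬c, v
5. c, u
6. c, v
7. ◇b, w
8. c, w
9. b, x
10. c, x
Accessibility: uRu, uRv, uRw, uRx, vRu, vRv, vRw, vRx, wRu, wRv, wRw, wRx, xRu, xRv, xRw, xRx
The negation has an open branch (countermodel exists).

Invalid (countermodel exists)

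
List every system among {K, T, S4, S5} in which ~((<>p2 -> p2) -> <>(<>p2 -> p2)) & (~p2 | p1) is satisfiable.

K

K-tableau for the formula:
1. ~((<>p2 -> p2) -> <>(<>p2 -> p2)) & (~p2 | p1), u
2. ~((<>p2 -> p2) -> <>(<>p2 -> p2)), u
3. ~p2 | p1, u
4. <>p2 -> p2, u
5. ~<>(<>p2 -> p2), u
6. p1, u
7. p2, u
Complete open branch: satisfiable in K.
T-tableau for the formula:
1. ~((<>p2 -> p2) -> <>(<>p2 -> p2)) & (~p2 | p1), u
2. ~((<>p2 -> p2) -> <>(<>p2 -> p2)), u
3. ~p2 | p1, u
4. <>p2 -> p2, u
5. ~<>(<>p2 -> p2), u
6. ~(<>p2 -> p2), u
7. <>p2, u
8. ~p2, u
9. p1, u
10. ~<>p2, u
11. p2, v
12. ~(<>p2 -> p2), v
13. <>p2, v
14. ~p2, v
Accessibility: uRu, uRv, vRv
Branch closes: p2 and ~p2 both at v.
Every branch closes (one shown): unsatisfiable in T, hence also in S4, S5 (every S4/S5-frame is a T-frame).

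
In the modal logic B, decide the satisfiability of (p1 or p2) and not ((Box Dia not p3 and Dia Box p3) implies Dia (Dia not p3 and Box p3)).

1. (p1 or p2) and not ((Box Dia not p3 and Dia Box p3) implies Dia (Dia not p3 and Box p3)), u
2. p1 or p2, u   [and-rule on 1]
3. not ((Box Dia not p3 and Dia Box p3) implies Dia (Dia not p3 and Box p3)), u   [and-rule on 1]
4. Box Dia not p3 and Dia Box p3, u   [neg-implies-rule on 3]
5. not Dia (Dia not p3 and Box p3), u   [neg-implies-rule on 3]
6. Box Dia not p3, u   [and-rule on 4]
7. Dia Box p3, u   [and-rule on 4]
8. not (Dia not p3 and Box p3), u   [neg-Dia-rule on 5 via uRu]
9. Dia not p3, u   [Box-rule on 6 via uRu]
10. p2, u   [or-rule on 2 (branches; this branch)]
11. not Box p3, u   [neg-and-rule on 8 (branches; this branch)]
12. Box p3, v   [Dia-rule on 7: fresh world v, uRv]
13. not (Dia not p3 and Box p3), v   [neg-Dia-rule on 5 via uRv]
14. Dia not p3, v   [Box-rule on 6 via uRv]
15. p3, u   [Box-rule on 12 via vRu]
16. p3, v   [Box-rule on 12 via vRv]
17. not Box p3, v   [neg-and-rule on 13 (branches; this branch)]
18. not p3, w   [Dia-rule on 9: fresh world w, uRw]
19. not (Dia not p3 and Box p3), w   [neg-Dia-rule on 5 via uRw]
20. Dia not p3, w   [Box-rule on 6 via uRw]
21. not Box p3, w   [neg-and-rule on 19 (branches; this branch)]
22. not p3, x   [neg-Box-rule on 11: fresh world x, uRx]
23. not (Dia not p3 and Box p3), x   [neg-Dia-rule on 5 via uRx]
24. Dia not p3, x   [Box-rule on 6 via uRx]
25. not Box p3, x   [neg-and-rule on 23 (branches; this branch)]
26. not p3, y   [Dia-rule on 14: fresh world y, vRy]
27. p3, y   [Box-rule on 12 via vRy]
Accessibility: uRu, uRv, uRw, uRx, vRu, vRv, vRy, wRu, wRw, xRu, xRx, yRv, yRy
Branch closes: p3 and not p3 both at y.
Every branch closes; the branch above is one of them.

Unsatisfiable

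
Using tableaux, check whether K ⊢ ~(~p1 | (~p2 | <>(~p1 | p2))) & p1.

No, not valid

Tableau for the negation ~(~(~p1 | (~p2 | <>(~p1 | p2))) & p1):
1. ~(~(~p1 | (~p2 | <>(~p1 | p2))) & p1), w0
2. ~p1, w0   [~&-rule on 1 (branches; this branch)]
The negation has an open branch (countermodel exists).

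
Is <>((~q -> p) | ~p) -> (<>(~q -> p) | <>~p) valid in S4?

Valid in S4

Tableau for the negation ~(<>((~q -> p) | ~p) -> (<>(~q -> p) | <>~p)):
1. ~(<>((~q -> p) | ~p) -> (<>(~q -> p) | <>~p)), u
2. <>((~q -> p) | ~p), u
3. ~(<>(~q -> p) | <>~p), u
4. ~<>(~q -> p), u
5. ~<>~p, u
6. ~(~q -> p), u
7. ~q, u
8. ~p, u
9. p, u
Accessibility: uRu
Branch closes: p and ~p both at u.
Every branch of the negation's tableau closes; the branch above is one of them.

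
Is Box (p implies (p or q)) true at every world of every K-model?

Valid

Tableau for the negation not Box (p implies (p or q)):
1. not Box (p implies (p or q)), 0
2. not (p implies (p or q)), 1   [neg-Box-rule on 1: fresh world 1, 0R1]
3. p, 1   [neg-implies-rule on 2]
4. not (p or q), 1   [neg-implies-rule on 2]
5. not p, 1   [neg-or-rule on 4]
6. not q, 1   [neg-or-rule on 4]
Accessibility: 0R1
Branch closes: p and not p both at 1.
Every branch of the negation's tableau closes; the branch above is one of them.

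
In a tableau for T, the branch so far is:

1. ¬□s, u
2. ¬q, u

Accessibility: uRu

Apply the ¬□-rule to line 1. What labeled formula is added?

a fresh world v with uRv, and ¬s at v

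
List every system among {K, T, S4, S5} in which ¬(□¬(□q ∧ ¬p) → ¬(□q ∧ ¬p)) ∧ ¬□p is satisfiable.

K-tableau for the formula:
1. ¬(□¬(□q ∧ ¬p) → ¬(□q ∧ ¬p)) ∧ ¬□p, u
2. ¬(□¬(□q ∧ ¬p) → ¬(□q ∧ ¬p)), u
3. ¬□p, u
4. □¬(□q ∧ ¬p), u
5. □q ∧ ¬p, u
6. □q, u
7. ¬p, u
8. ¬p, v
9. ¬(□q ∧ ¬p), v
10. q, v
11. ¬□q, v
12. ¬q, w
Accessibility: uRv, vRw
Complete open branch: satisfiable in K.
T-tableau for the formula:
1. ¬(□¬(□q ∧ ¬p) → ¬(□q ∧ ¬p)) ∧ ¬□p, u
2. ¬(□¬(□q ∧ ¬p) → ¬(□q ∧ ¬p)), u
3. ¬□p, u
4. □¬(□q ∧ ¬p), u
5. □q ∧ ¬p, u
6. □q, u
7. ¬p, u
8. ¬(□q ∧ ¬p), u
9. q, u
10. ¬□q, u
11. ¬p, v
12. ¬(□q ∧ ¬p), v
13. q, v
14. ¬□q, v
15. ¬q, w
16. ¬(□q ∧ ¬p), w
17. q, w
Accessibility: uRu, uRv, uRw, vRv, wRw
Branch closes: q and ¬q both at w.
Every branch closes (one shown): unsatisfiable in T, hence also in S4, S5 (every S4/S5-frame is a T-frame).

K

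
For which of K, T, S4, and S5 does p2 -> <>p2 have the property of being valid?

T, S4, S5

T-tableau for the negation ~(p2 -> <>p2):
1. ~(p2 -> <>p2), u
2. p2, u
3. ~<>p2, u
4. ~p2, u
Accessibility: uRu
Branch closes: p2 and ~p2 both at u.
Every branch closes (one shown): valid in T, hence also in S4, S5 (every theorem of T is a theorem of S4 and S5).
K-tableau for the negation ~(p2 -> <>p2):
1. ~(p2 -> <>p2), u
2. p2, u
3. ~<>p2, u
Complete open branch: countermodel on a K-frame, so not valid in K.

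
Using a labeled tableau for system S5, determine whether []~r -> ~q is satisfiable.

Yes, satisfiable

1. []~r -> ~q, 0
2. ~q, 0   [->-rule on 1 (branches; this branch)]
Accessibility: 0R0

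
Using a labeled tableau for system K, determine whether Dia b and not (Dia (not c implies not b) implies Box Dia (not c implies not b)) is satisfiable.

Yes, satisfiable

1. Dia b and not (Dia (not c implies not b) implies Box Dia (not c implies not b)), w0
2. Dia b, w0
3. not (Dia (not c implies not b) implies Box Dia (not c implies not b)), w0
4. Dia (not c implies not b), w0
5. not Box Dia (not c implies not b), w0
6. b, w1
7. not c implies not b, w2
8. not b, w2
9. not Dia (not c implies not b), w3
Accessibility: w0Rw1, w0Rw2, w0Rw3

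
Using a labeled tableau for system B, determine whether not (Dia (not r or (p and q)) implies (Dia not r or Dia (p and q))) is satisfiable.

Unsatisfiable (every branch closes)

1. not (Dia (not r or (p and q)) implies (Dia not r or Dia (p and q))), w0
2. Dia (not r or (p and q)), w0   [neg-implies-rule on 1]
3. not (Dia not r or Dia (p and q)), w0   [neg-implies-rule on 1]
4. not Dia not r, w0   [neg-or-rule on 3]
5. not Dia (p and q), w0   [neg-or-rule on 3]
6. r, w0   [neg-Dia-rule on 4 via w0Rw0]
7. not (p and q), w0   [neg-Dia-rule on 5 via w0Rw0]
8. not q, w0   [neg-and-rule on 7 (branches; this branch)]
9. not r or (p and q), w1   [Dia-rule on 2: fresh world w1, w0Rw1]
10. r, w1   [neg-Dia-rule on 4 via w0Rw1]
11. not (p and q), w1   [neg-Dia-rule on 5 via w0Rw1]
12. p and q, w1   [or-rule on 9 (branches; this branch)]
13. p, w1   [and-rule on 12]
14. q, w1   [and-rule on 12]
15. not q, w1   [neg-and-rule on 11 (branches; this branch)]
Accessibility: w0Rw0, w0Rw1, w1Rw0, w1Rw1
Branch closes: q and not q both at w1.
All branches of the tableau close; one closing branch shown above.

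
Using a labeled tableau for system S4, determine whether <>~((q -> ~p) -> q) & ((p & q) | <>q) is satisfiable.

1. <>~((q -> ~p) -> q) & ((p & q) | <>q), 0
2. <>~((q -> ~p) -> q), 0   [&-rule on 1]
3. (p & q) | <>q, 0   [&-rule on 1]
4. <>q, 0   [|-rule on 3 (branches; this branch)]
5. ~((q -> ~p) -> q), 1   [<>-rule on 2: fresh world 1, 0R1]
6. q -> ~p, 1   [~->-rule on 5]
7. ~q, 1   [~->-rule on 5]
8. ~p, 1   [->-rule on 6 (branches; this branch)]
9. q, 2   [<>-rule on 4: fresh world 2, 0R2]
Accessibility: 0R0, 0R1, 0R2, 1R1, 2R2

Satisfiable (open branch found)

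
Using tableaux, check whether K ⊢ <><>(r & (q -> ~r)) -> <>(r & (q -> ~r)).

No, not valid

Tableau for the negation ~(<><>(r & (q -> ~r)) -> <>(r & (q -> ~r))):
1. ~(<><>(r & (q -> ~r)) -> <>(r & (q -> ~r))), w0
2. <><>(r & (q -> ~r)), w0
3. ~<>(r & (q -> ~r)), w0
4. <>(r & (q -> ~r)), w1
5. ~(r & (q -> ~r)), w1
6. ~(q -> ~r), w1
7. q, w1
8. r, w1
9. r & (q -> ~r), w2
10. r, w2
11. q -> ~r, w2
12. ~q, w2
Accessibility: w0Rw1, w1Rw2
The negation has an open branch (countermodel exists).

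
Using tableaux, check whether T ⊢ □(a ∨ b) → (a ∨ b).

Tableau for the negation ¬(□(a ∨ b) → (a ∨ b)):
1. ¬(□(a ∨ b) → (a ∨ b)), w0
2. □(a ∨ b), w0
3. ¬(a ∨ b), w0
4. ¬a, w0
5. ¬b, w0
6. a ∨ b, w0
7. b, w0
Accessibility: w0Rw0
Branch closes: b and ¬b both at w0.
All branches of the negation close; one closing branch shown above.

Yes, valid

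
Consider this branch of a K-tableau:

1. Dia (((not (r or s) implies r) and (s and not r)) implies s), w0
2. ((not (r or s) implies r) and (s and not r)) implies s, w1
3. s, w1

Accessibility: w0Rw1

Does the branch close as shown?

Not closed

No world carries both an atom and its negation.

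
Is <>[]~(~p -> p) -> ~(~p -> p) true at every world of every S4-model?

Tableau for the negation ~(<>[]~(~p -> p) -> ~(~p -> p)):
1. ~(<>[]~(~p -> p) -> ~(~p -> p)), u
2. <>[]~(~p -> p), u
3. ~p -> p, u
4. p, u
5. []~(~p -> p), v
6. ~(~p -> p), v
7. ~p, v
Accessibility: uRu, uRv, vRv
The negation has an open branch (countermodel exists).

No, not valid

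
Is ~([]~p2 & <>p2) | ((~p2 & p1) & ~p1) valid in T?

Valid in T

Tableau for the negation ~(~([]~p2 & <>p2) | ((~p2 & p1) & ~p1)):
1. ~(~([]~p2 & <>p2) | ((~p2 & p1) & ~p1)), u
2. []~p2 & <>p2, u   [~|-rule on 1]
3. ~((~p2 & p1) & ~p1), u   [~|-rule on 1]
4. []~p2, u   [&-rule on 2]
5. <>p2, u   [&-rule on 2]
6. ~p2, u   [[]-rule on 4 via uRu]
7. ~(~p2 & p1), u   [~&-rule on 3 (branches; this branch)]
8. ~p1, u   [~&-rule on 7 (branches; this branch)]
9. p2, v   [<>-rule on 5: fresh world v, uRv]
10. ~p2, v   [[]-rule on 4 via uRv]
Accessibility: uRu, uRv, vRv
Branch closes: p2 and ~p2 both at v.
All branches of the negation close; one closing branch shown above.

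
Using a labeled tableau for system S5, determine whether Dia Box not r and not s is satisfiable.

Yes, satisfiable

1. Dia Box not r and not s, w0
2. Dia Box not r, w0
3. not s, w0
4. Box not r, w1
5. not r, w0
6. not r, w1
Accessibility: w0Rw0, w0Rw1, w1Rw0, w1Rw1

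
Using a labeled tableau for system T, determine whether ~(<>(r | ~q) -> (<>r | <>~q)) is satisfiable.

1. ~(<>(r | ~q) -> (<>r | <>~q)), u
2. <>(r | ~q), u
3. ~(<>r | <>~q), u
4. ~<>r, u
5. ~<>~q, u
6. ~r, u
7. q, u
8. r | ~q, v
9. ~r, v
10. q, v
11. ~q, v
Accessibility: uRu, uRv, vRv
Branch closes: q and ~q both at v.
Every branch closes; the branch above is one of them.

No, unsatisfiable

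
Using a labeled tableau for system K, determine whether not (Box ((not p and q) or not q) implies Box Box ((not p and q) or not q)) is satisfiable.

Yes, satisfiable

1. not (Box ((not p and q) or not q) implies Box Box ((not p and q) or not q)), 0
2. Box ((not p and q) or not q), 0   [neg-implies-rule on 1]
3. not Box Box ((not p and q) or not q), 0   [neg-implies-rule on 1]
4. not Box ((not p and q) or not q), 1   [neg-Box-rule on 3: fresh world 1, 0R1]
5. (not p and q) or not q, 1   [Box-rule on 2 via 0R1]
6. not q, 1   [or-rule on 5 (branches; this branch)]
7. not ((not p and q) or not q), 2   [neg-Box-rule on 4: fresh world 2, 1R2]
8. not (not p and q), 2   [neg-or-rule on 7]
9. q, 2   [neg-or-rule on 7]
10. p, 2   [neg-and-rule on 8 (branches; this branch)]
Accessibility: 0R1, 1R2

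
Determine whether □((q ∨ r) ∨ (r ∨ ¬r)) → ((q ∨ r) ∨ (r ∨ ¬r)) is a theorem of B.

Tableau for the negation ¬(□((q ∨ r) ∨ (r ∨ ¬r)) → ((q ∨ r) ∨ (r ∨ ¬r))):
1. ¬(□((q ∨ r) ∨ (r ∨ ¬r)) → ((q ∨ r) ∨ (r ∨ ¬r))), 0
2. □((q ∨ r) ∨ (r ∨ ¬r)), 0
3. ¬((q ∨ r) ∨ (r ∨ ¬r)), 0
4. ¬(q ∨ r), 0
5. ¬(r ∨ ¬r), 0
6. ¬q, 0
7. ¬r, 0
8. r, 0
Accessibility: 0R0
Branch closes: r and ¬r both at 0.
Every branch of the negation's tableau closes; the branch above is one of them.

Valid in B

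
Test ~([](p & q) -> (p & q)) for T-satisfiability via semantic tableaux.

1. ~([](p & q) -> (p & q)), u
2. [](p & q), u
3. ~(p & q), u
4. p & q, u
5. p, u
6. q, u
7. ~q, u
Accessibility: uRu
Branch closes: q and ~q both at u.
Every branch closes; the branch above is one of them.

Unsatisfiable (every branch closes)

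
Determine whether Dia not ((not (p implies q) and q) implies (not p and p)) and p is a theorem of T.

Tableau for the negation not (Dia not ((not (p implies q) and q) implies (not p and p)) and p):
1. not (Dia not ((not (p implies q) and q) implies (not p and p)) and p), w0
2. not p, w0
Accessibility: w0Rw0
The negation has an open branch (countermodel exists).

No, not valid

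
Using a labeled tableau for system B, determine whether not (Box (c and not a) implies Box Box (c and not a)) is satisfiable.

Satisfiable

1. not (Box (c and not a) implies Box Box (c and not a)), w0
2. Box (c and not a), w0
3. not Box Box (c and not a), w0
4. c and not a, w0
5. c, w0
6. not a, w0
7. not Box (c and not a), w1
8. c and not a, w1
9. c, w1
10. not a, w1
11. not (c and not a), w2
12. a, w2
Accessibility: w0Rw0, w0Rw1, w1Rw0, w1Rw1, w1Rw2, w2Rw1, w2Rw2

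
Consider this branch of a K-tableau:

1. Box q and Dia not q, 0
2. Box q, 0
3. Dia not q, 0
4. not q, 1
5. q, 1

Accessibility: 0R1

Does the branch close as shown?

Yes, closed

Both q and not q appear at 1.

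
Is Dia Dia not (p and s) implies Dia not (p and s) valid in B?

No, not valid

Tableau for the negation not (Dia Dia not (p and s) implies Dia not (p and s)):
1. not (Dia Dia not (p and s) implies Dia not (p and s)), u
2. Dia Dia not (p and s), u
3. not Dia not (p and s), u
4. p and s, u
5. p, u
6. s, u
7. Dia not (p and s), v
8. p and s, v
9. p, v
10. s, v
11. not (p and s), w
12. not s, w
Accessibility: uRu, uRv, vRu, vRv, vRw, wRv, wRw
The negation has an open branch (countermodel exists).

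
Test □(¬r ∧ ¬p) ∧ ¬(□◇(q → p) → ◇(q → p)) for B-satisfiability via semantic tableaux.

1. □(¬r ∧ ¬p) ∧ ¬(□◇(q → p) → ◇(q → p)), w0
2. □(¬r ∧ ¬p), w0
3. ¬(□◇(q → p) → ◇(q → p)), w0
4. □◇(q → p), w0
5. ¬◇(q → p), w0
6. ¬r ∧ ¬p, w0
7. ¬r, w0
8. ¬p, w0
9. ◇(q → p), w0
10. ¬(q → p), w0
11. q, w0
12. q → p, w1
13. ¬r ∧ ¬p, w1
14. ¬r, w1
15. ¬p, w1
16. ◇(q → p), w1
17. ¬(q → p), w1
18. q, w1
19. p, w1
Accessibility: w0Rw0, w0Rw1, w1Rw0, w1Rw1
Branch closes: p and ¬p both at w1.
Every branch closes; the branch above is one of them.

No, unsatisfiable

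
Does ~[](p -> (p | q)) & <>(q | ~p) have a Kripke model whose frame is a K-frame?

1. ~[](p -> (p | q)) & <>(q | ~p), u
2. ~[](p -> (p | q)), u
3. <>(q | ~p), u
4. ~(p -> (p | q)), v
5. p, v
6. ~(p | q), v
7. ~p, v
8. ~q, v
Accessibility: uRv
Branch closes: p and ~p both at v.
(One branch shown.) All branches close.

Unsatisfiable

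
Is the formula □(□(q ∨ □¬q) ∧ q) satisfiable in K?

Yes, satisfiable

1. □(□(q ∨ □¬q) ∧ q), 0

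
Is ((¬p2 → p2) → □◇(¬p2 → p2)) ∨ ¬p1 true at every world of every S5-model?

Tableau for the negation ¬(((¬p2 → p2) → □◇(¬p2 → p2)) ∨ ¬p1):
1. ¬(((¬p2 → p2) → □◇(¬p2 → p2)) ∨ ¬p1), w0
2. ¬((¬p2 → p2) → □◇(¬p2 → p2)), w0
3. p1, w0
4. ¬p2 → p2, w0
5. ¬□◇(¬p2 → p2), w0
6. p2, w0
7. ¬◇(¬p2 → p2), w1
8. ¬(¬p2 → p2), w0
9. ¬p2, w0
Accessibility: w0Rw0, w0Rw1, w1Rw0, w1Rw1
Branch closes: p2 and ¬p2 both at w0.
All branches of the negation close; one closing branch shown above.

Valid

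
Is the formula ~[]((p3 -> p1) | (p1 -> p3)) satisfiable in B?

1. ~[]((p3 -> p1) | (p1 -> p3)), u
2. ~((p3 -> p1) | (p1 -> p3)), v
3. ~(p3 -> p1), v
4. ~(p1 -> p3), v
5. p3, v
6. ~p1, v
7. p1, v
8. ~p3, v
Accessibility: uRu, uRv, vRu, vRv
Branch closes: p1 and ~p1 both at v.
(One branch shown.) All branches close.

No, unsatisfiable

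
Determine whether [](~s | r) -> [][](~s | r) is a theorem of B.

Tableau for the negation ~([](~s | r) -> [][](~s | r)):
1. ~([](~s | r) -> [][](~s | r)), w0
2. [](~s | r), w0   [~->-rule on 1]
3. ~[][](~s | r), w0   [~->-rule on 1]
4. ~s | r, w0   [[]-rule on 2 via w0Rw0]
5. r, w0   [|-rule on 4 (branches; this branch)]
6. ~[](~s | r), w1   [~[]-rule on 3: fresh world w1, w0Rw1]
7. ~s | r, w1   [[]-rule on 2 via w0Rw1]
8. r, w1   [|-rule on 7 (branches; this branch)]
9. ~(~s | r), w2   [~[]-rule on 6: fresh world w2, w1Rw2]
10. s, w2   [~|-rule on 9]
11. ~r, w2   [~|-rule on 9]
Accessibility: w0Rw0, w0Rw1, w1Rw0, w1Rw1, w1Rw2, w2Rw1, w2Rw2
The negation has an open branch (countermodel exists).

Invalid (countermodel exists)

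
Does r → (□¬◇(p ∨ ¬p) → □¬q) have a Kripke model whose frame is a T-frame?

1. r → (□¬◇(p ∨ ¬p) → □¬q), u
2. □¬◇(p ∨ ¬p) → □¬q, u   [→-rule on 1 (branches; this branch)]
3. □¬q, u   [→-rule on 2 (branches; this branch)]
4. ¬q, u   [□-rule on 3 via uRu]
Accessibility: uRu

Satisfiable (open branch found)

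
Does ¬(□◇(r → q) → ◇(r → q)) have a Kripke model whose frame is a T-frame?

1. ¬(□◇(r → q) → ◇(r → q)), u
2. □◇(r → q), u
3. ¬◇(r → q), u
4. ◇(r → q), u
5. ¬(r → q), u
6. r, u
7. ¬q, u
8. r → q, v
9. ◇(r → q), v
10. ¬(r → q), v
11. r, v
12. ¬q, v
13. q, v
Accessibility: uRu, uRv, vRv
Branch closes: q and ¬q both at v.
All branches of the tableau close; one closing branch shown above.

Unsatisfiable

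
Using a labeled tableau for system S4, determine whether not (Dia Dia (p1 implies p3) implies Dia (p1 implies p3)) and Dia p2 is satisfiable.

Unsatisfiable (every branch closes)

1. not (Dia Dia (p1 implies p3) implies Dia (p1 implies p3)) and Dia p2, u
2. not (Dia Dia (p1 implies p3) implies Dia (p1 implies p3)), u
3. Dia p2, u
4. Dia Dia (p1 implies p3), u
5. not Dia (p1 implies p3), u
6. not (p1 implies p3), u
7. p1, u
8. not p3, u
9. p2, v
10. not (p1 implies p3), v
11. p1, v
12. not p3, v
13. Dia (p1 implies p3), w
14. not (p1 implies p3), w
15. p1, w
16. not p3, w
17. p1 implies p3, x
18. not (p1 implies p3), x
19. p1, x
20. not p3, x
21. p3, x
Accessibility: uRu, uRv, uRw, uRx, vRv, wRw, wRx, xRx
Branch closes: p3 and not p3 both at x.
(One branch shown.) All branches close.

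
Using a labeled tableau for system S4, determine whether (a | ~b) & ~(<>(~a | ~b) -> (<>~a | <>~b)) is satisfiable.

No, unsatisfiable

1. (a | ~b) & ~(<>(~a | ~b) -> (<>~a | <>~b)), 0
2. a | ~b, 0
3. ~(<>(~a | ~b) -> (<>~a | <>~b)), 0
4. <>(~a | ~b), 0
5. ~(<>~a | <>~b), 0
6. ~<>~a, 0
7. ~<>~b, 0
8. a, 0
9. b, 0
10. ~a | ~b, 1
11. a, 1
12. b, 1
13. ~b, 1
Accessibility: 0R0, 0R1, 1R1
Branch closes: b and ~b both at 1.
(One branch shown.) All branches close.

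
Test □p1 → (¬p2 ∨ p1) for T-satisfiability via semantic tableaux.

Satisfiable

1. □p1 → (¬p2 ∨ p1), 0
2. ¬p2 ∨ p1, 0
3. p1, 0
Accessibility: 0R0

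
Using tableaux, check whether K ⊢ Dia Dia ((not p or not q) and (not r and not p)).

Tableau for the negation not Dia Dia ((not p or not q) and (not r and not p)):
1. not Dia Dia ((not p or not q) and (not r and not p)), w0
The negation has an open branch (countermodel exists).

Not valid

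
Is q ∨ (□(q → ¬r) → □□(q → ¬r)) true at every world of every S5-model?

Yes, valid

Tableau for the negation ¬(q ∨ (□(q → ¬r) → □□(q → ¬r))):
1. ¬(q ∨ (□(q → ¬r) → □□(q → ¬r))), w0
2. ¬q, w0
3. ¬(□(q → ¬r) → □□(q → ¬r)), w0
4. □(q → ¬r), w0
5. ¬□□(q → ¬r), w0
6. q → ¬r, w0
7. ¬r, w0
8. ¬□(q → ¬r), w1
9. q → ¬r, w1
10. ¬r, w1
11. ¬(q → ¬r), w2
12. q, w2
13. r, w2
14. q → ¬r, w2
15. ¬r, w2
Accessibility: w0Rw0, w0Rw1, w0Rw2, w1Rw0, w1Rw1, w1Rw2, w2Rw0, w2Rw1, w2Rw2
Branch closes: r and ¬r both at w2.
All branches of the negation close; one closing branch shown above.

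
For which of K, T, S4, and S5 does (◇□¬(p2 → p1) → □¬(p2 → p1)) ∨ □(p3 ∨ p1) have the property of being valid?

S5

S4-tableau for the negation ¬((◇□¬(p2 → p1) → □¬(p2 → p1)) ∨ □(p3 ∨ p1)):
1. ¬((◇□¬(p2 → p1) → □¬(p2 → p1)) ∨ □(p3 ∨ p1)), w0
2. ¬(◇□¬(p2 → p1) → □¬(p2 → p1)), w0   [¬∨-rule on 1]
3. ¬□(p3 ∨ p1), w0   [¬∨-rule on 1]
4. ◇□¬(p2 → p1), w0   [¬→-rule on 2]
5. ¬□¬(p2 → p1), w0   [¬→-rule on 2]
6. ¬(p3 ∨ p1), w1   [¬□-rule on 3: fresh world w1, w0Rw1]
7. ¬p3, w1   [¬∨-rule on 6]
8. ¬p1, w1   [¬∨-rule on 6]
9. □¬(p2 → p1), w2   [◇-rule on 4: fresh world w2, w0Rw2]
10. ¬(p2 → p1), w2   [□-rule on 9 via w2Rw2]
11. p2, w2   [¬→-rule on 10]
12. ¬p1, w2   [¬→-rule on 10]
13. p2 → p1, w3   [¬□-rule on 5: fresh world w3, w0Rw3]
14. p1, w3   [→-rule on 13 (branches; this branch)]
Accessibility: w0Rw0, w0Rw1, w0Rw2, w0Rw3, w1Rw1, w2Rw2, w3Rw3
Complete open branch: countermodel on an S4-frame, so not valid in S4, nor in K, T (the same frame is also a K-frame and a T-frame).
S5-tableau for the negation ¬((◇□¬(p2 → p1) → □¬(p2 → p1)) ∨ □(p3 ∨ p1)):
1. ¬((◇□¬(p2 → p1) → □¬(p2 → p1)) ∨ □(p3 ∨ p1)), w0
2. ¬(◇□¬(p2 → p1) → □¬(p2 → p1)), w0   [¬∨-rule on 1]
3. ¬□(p3 ∨ p1), w0   [¬∨-rule on 1]
4. ◇□¬(p2 → p1), w0   [¬→-rule on 2]
5. ¬□¬(p2 → p1), w0   [¬→-rule on 2]
6. ¬(p3 ∨ p1), w1   [¬□-rule on 3: fresh world w1, w0Rw1]
7. ¬p3, w1   [¬∨-rule on 6]
8. ¬p1, w1   [¬∨-rule on 6]
9. □¬(p2 → p1), w2   [◇-rule on 4: fresh world w2, w0Rw2]
10. ¬(p2 → p1), w0   [□-rule on 9 via w2Rw0]
11. p2, w0   [¬→-rule on 10]
12. ¬p1, w0   [¬→-rule on 10]
13. ¬(p2 → p1), w1   [□-rule on 9 via w2Rw1]
14. p2, w1   [¬→-rule on 13]
15. ¬(p2 → p1), w2   [□-rule on 9 via w2Rw2]
16. p2, w2   [¬→-rule on 15]
17. ¬p1, w2   [¬→-rule on 15]
18. p2 → p1, w3   [¬□-rule on 5: fresh world w3, w0Rw3]
19. ¬(p2 → p1), w3   [□-rule on 9 via w2Rw3]
20. p2, w3   [¬→-rule on 19]
21. ¬p1, w3   [¬→-rule on 19]
22. p1, w3   [→-rule on 18 (branches; this branch)]
Accessibility: w0Rw0, w0Rw1, w0Rw2, w0Rw3, w1Rw0, w1Rw1, w1Rw2, w1Rw3, w2Rw0, w2Rw1, w2Rw2, w2Rw3, w3Rw0, w3Rw1, w3Rw2, w3Rw3
Branch closes: p1 and ¬p1 both at w3.
Every branch closes (one shown): valid in S5.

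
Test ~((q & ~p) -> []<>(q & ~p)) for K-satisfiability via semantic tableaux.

1. ~((q & ~p) -> []<>(q & ~p)), w0
2. q & ~p, w0   [~->-rule on 1]
3. ~[]<>(q & ~p), w0   [~->-rule on 1]
4. q, w0   [&-rule on 2]
5. ~p, w0   [&-rule on 2]
6. ~<>(q & ~p), w1   [~[]-rule on 3: fresh world w1, w0Rw1]
Accessibility: w0Rw1

Yes, satisfiable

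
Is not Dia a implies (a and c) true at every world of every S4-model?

Not valid

Tableau for the negation not (not Dia a implies (a and c)):
1. not (not Dia a implies (a and c)), u
2. not Dia a, u
3. not (a and c), u
4. not a, u
5. not c, u
Accessibility: uRu
The negation has an open branch (countermodel exists).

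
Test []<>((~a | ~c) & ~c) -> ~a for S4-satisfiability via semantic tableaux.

1. []<>((~a | ~c) & ~c) -> ~a, u
2. ~a, u
Accessibility: uRu

Satisfiable (open branch found)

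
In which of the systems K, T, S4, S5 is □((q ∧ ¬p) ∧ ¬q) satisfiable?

K-tableau for the formula:
1. □((q ∧ ¬p) ∧ ¬q), u
Complete open branch: satisfiable in K.
T-tableau for the formula:
1. □((q ∧ ¬p) ∧ ¬q), u
2. (q ∧ ¬p) ∧ ¬q, u
3. q ∧ ¬p, u
4. ¬q, u
5. q, u
6. ¬p, u
Accessibility: uRu
Branch closes: q and ¬q both at u.
Every branch closes (one shown): unsatisfiable in T, hence also in S4, S5 (every S4/S5-frame is a T-frame).

K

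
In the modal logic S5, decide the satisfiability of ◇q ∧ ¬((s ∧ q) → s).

No, unsatisfiable

1. ◇q ∧ ¬((s ∧ q) → s), 0
2. ◇q, 0   [∧-rule on 1]
3. ¬((s ∧ q) → s), 0   [∧-rule on 1]
4. s ∧ q, 0   [¬→-rule on 3]
5. ¬s, 0   [¬→-rule on 3]
6. s, 0   [∧-rule on 4]
7. q, 0   [∧-rule on 4]
Accessibility: 0R0
Branch closes: s and ¬s both at 0.
All branches of the tableau close; one closing branch shown above.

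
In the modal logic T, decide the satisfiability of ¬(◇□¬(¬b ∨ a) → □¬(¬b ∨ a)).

Yes, satisfiable

1. ¬(◇□¬(¬b ∨ a) → □¬(¬b ∨ a)), 0
2. ◇□¬(¬b ∨ a), 0
3. ¬□¬(¬b ∨ a), 0
4. □¬(¬b ∨ a), 1
5. ¬(¬b ∨ a), 1
6. b, 1
7. ¬a, 1
8. ¬b ∨ a, 2
9. a, 2
Accessibility: 0R0, 0R1, 0R2, 1R1, 2R2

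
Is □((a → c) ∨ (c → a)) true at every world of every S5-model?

Tableau for the negation ¬□((a → c) ∨ (c → a)):
1. ¬□((a → c) ∨ (c → a)), u
2. ¬((a → c) ∨ (c → a)), v
3. ¬(a → c), v
4. ¬(c → a), v
5. a, v
6. ¬c, v
7. c, v
8. ¬a, v
Accessibility: uRu, uRv, vRu, vRv
Branch closes: c and ¬c both at v.
Every branch of the negation's tableau closes; the branch above is one of them.

Valid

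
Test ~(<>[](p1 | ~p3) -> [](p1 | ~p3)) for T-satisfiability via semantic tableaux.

Satisfiable

1. ~(<>[](p1 | ~p3) -> [](p1 | ~p3)), w0
2. <>[](p1 | ~p3), w0
3. ~[](p1 | ~p3), w0
4. [](p1 | ~p3), w1
5. p1 | ~p3, w1
6. ~p3, w1
7. ~(p1 | ~p3), w2
8. ~p1, w2
9. p3, w2
Accessibility: w0Rw0, w0Rw1, w0Rw2, w1Rw1, w2Rw2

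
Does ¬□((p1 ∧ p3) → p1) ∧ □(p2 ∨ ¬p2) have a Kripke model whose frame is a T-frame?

1. ¬□((p1 ∧ p3) → p1) ∧ □(p2 ∨ ¬p2), u
2. ¬□((p1 ∧ p3) → p1), u
3. □(p2 ∨ ¬p2), u
4. p2 ∨ ¬p2, u
5. ¬p2, u
6. ¬((p1 ∧ p3) → p1), v
7. p1 ∧ p3, v
8. ¬p1, v
9. p1, v
10. p3, v
Accessibility: uRu, uRv, vRv
Branch closes: p1 and ¬p1 both at v.
All branches of the tableau close; one closing branch shown above.

Unsatisfiable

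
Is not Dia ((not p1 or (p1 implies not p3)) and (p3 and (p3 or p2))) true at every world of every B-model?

Invalid (countermodel exists)

Tableau for the negation Dia ((not p1 or (p1 implies not p3)) and (p3 and (p3 or p2))):
1. Dia ((not p1 or (p1 implies not p3)) and (p3 and (p3 or p2))), u
2. (not p1 or (p1 implies not p3)) and (p3 and (p3 or p2)), v
3. not p1 or (p1 implies not p3), v
4. p3 and (p3 or p2), v
5. p3, v
6. p3 or p2, v
7. p1 implies not p3, v
8. p2, v
9. not p1, v
Accessibility: uRu, uRv, vRu, vRv
The negation has an open branch (countermodel exists).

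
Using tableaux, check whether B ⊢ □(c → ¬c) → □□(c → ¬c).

No, not valid

Tableau for the negation ¬(□(c → ¬c) → □□(c → ¬c)):
1. ¬(□(c → ¬c) → □□(c → ¬c)), 0
2. □(c → ¬c), 0   [¬→-rule on 1]
3. ¬□□(c → ¬c), 0   [¬→-rule on 1]
4. c → ¬c, 0   [□-rule on 2 via 0R0]
5. ¬c, 0   [→-rule on 4 (branches; this branch)]
6. ¬□(c → ¬c), 1   [¬□-rule on 3: fresh world 1, 0R1]
7. c → ¬c, 1   [□-rule on 2 via 0R1]
8. ¬c, 1   [→-rule on 7 (branches; this branch)]
9. ¬(c → ¬c), 2   [¬□-rule on 6: fresh world 2, 1R2]
10. c, 2   [¬→-rule on 9]
Accessibility: 0R0, 0R1, 1R0, 1R1, 1R2, 2R1, 2R2
The negation has an open branch (countermodel exists).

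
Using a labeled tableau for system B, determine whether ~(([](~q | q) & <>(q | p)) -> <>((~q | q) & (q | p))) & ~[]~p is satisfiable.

1. ~(([](~q | q) & <>(q | p)) -> <>((~q | q) & (q | p))) & ~[]~p, w0
2. ~(([](~q | q) & <>(q | p)) -> <>((~q | q) & (q | p))), w0
3. ~[]~p, w0
4. [](~q | q) & <>(q | p), w0
5. ~<>((~q | q) & (q | p)), w0
6. [](~q | q), w0
7. <>(q | p), w0
8. ~((~q | q) & (q | p)), w0
9. ~q | q, w0
10. ~(q | p), w0
11. ~q, w0
12. ~p, w0
13. p, w1
14. ~((~q | q) & (q | p)), w1
15. ~q | q, w1
16. ~(q | p), w1
17. ~q, w1
18. ~p, w1
Accessibility: w0Rw0, w0Rw1, w1Rw0, w1Rw1
Branch closes: p and ~p both at w1.
Every branch closes; the branch above is one of them.

Unsatisfiable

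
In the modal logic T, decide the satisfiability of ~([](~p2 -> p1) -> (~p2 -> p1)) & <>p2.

1. ~([](~p2 -> p1) -> (~p2 -> p1)) & <>p2, u
2. ~([](~p2 -> p1) -> (~p2 -> p1)), u
3. <>p2, u
4. [](~p2 -> p1), u
5. ~(~p2 -> p1), u
6. ~p2, u
7. ~p1, u
8. ~p2 -> p1, u
9. p1, u
Accessibility: uRu
Branch closes: p1 and ~p1 both at u.
(One branch shown.) All branches close.

Unsatisfiable (every branch closes)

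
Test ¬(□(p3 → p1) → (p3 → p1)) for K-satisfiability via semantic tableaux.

1. ¬(□(p3 → p1) → (p3 → p1)), w0
2. □(p3 → p1), w0
3. ¬(p3 → p1), w0
4. p3, w0
5. ¬p1, w0

Satisfiable (open branch found)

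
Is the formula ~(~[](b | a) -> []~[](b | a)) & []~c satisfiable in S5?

1. ~(~[](b | a) -> []~[](b | a)) & []~c, 0
2. ~(~[](b | a) -> []~[](b | a)), 0   [&-rule on 1]
3. []~c, 0   [&-rule on 1]
4. ~[](b | a), 0   [~->-rule on 2]
5. ~[]~[](b | a), 0   [~->-rule on 2]
6. ~c, 0   [[]-rule on 3 via 0R0]
7. ~(b | a), 1   [~[]-rule on 4: fresh world 1, 0R1]
8. ~b, 1   [~|-rule on 7]
9. ~a, 1   [~|-rule on 7]
10. ~c, 1   [[]-rule on 3 via 0R1]
11. [](b | a), 2   [~[]-rule on 5: fresh world 2, 0R2]
12. ~c, 2   [[]-rule on 3 via 0R2]
13. b | a, 0   [[]-rule on 11 via 2R0]
14. b | a, 1   [[]-rule on 11 via 2R1]
15. b | a, 2   [[]-rule on 11 via 2R2]
16. a, 0   [|-rule on 13 (branches; this branch)]
17. a, 1   [|-rule on 14 (branches; this branch)]
Accessibility: 0R0, 0R1, 0R2, 1R0, 1R1, 1R2, 2R0, 2R1, 2R2
Branch closes: a and ~a both at 1.
Every branch closes; the branch above is one of them.

No, unsatisfiable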